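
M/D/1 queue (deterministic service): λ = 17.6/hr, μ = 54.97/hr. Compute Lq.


ρ = 17.6/54.97 = 0.3202
M/D/1: Lq = ρ²/(2(1−ρ)) = 0.1025/(2·0.6798) = 0.07540

Final: 0.07540


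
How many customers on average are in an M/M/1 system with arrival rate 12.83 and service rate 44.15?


ρ = λ/μ = 12.83/44.15 = 0.2906
L = ρ/(1−ρ) = 0.2906/(1 − 0.2906) = 0.2906/0.7094 = 0.4096

Final: 0.4096


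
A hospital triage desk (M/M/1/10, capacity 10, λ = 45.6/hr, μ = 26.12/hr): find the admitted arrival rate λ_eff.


ρ = 1.7458; P_K = (1−ρ)ρ^10/(1−ρ^11) = 0.428126
λ_eff = λ(1 − P_K) = 45.6·(1 − 0.428126) = 45.6·0.571874 = 26.0775 /hr

Final: 26.0775 /hr


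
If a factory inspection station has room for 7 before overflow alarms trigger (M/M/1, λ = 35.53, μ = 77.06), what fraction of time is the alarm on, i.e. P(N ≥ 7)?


ρ = 35.53/77.06 = 0.4611
P(N ≥ n) = ρ^n = 0.4611^7 = 0.004430

Final: 0.004430


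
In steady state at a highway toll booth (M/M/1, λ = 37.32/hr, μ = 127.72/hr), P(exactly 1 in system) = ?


ρ = 37.32/127.72 = 0.2922
P_n = (1−ρ)·ρ^n = (1 − 0.2922)·0.2922^1 = 0.7078·0.292202 = 0.206820

Final: 0.206820


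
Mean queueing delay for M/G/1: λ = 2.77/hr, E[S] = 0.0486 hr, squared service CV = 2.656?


ρ = λ·E[S] = 2.77·0.0486 = 0.1346
E[S²] = E[S]²(1+C_s²) = 0.0486²·(1+2.656) = 0.008635
Wq = λ·E[S²]/(2(1−ρ)) = 2.77·0.008635/(2·0.8654) = 0.01382 hr

Final: 0.01382 hr


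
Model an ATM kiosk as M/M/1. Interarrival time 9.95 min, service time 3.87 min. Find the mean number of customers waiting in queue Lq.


λ = 60/9.95 = 6.0302 /hr
μ = 60/3.87 = 15.5039 /hr
ρ = λ/μ = 6.0302/15.5039 = 0.3889
Lq = ρ²/(1−ρ) = 0.1513/0.6111 = 0.2476

Final: 0.2476


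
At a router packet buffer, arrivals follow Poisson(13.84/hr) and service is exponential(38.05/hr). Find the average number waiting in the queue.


ρ = 13.84/38.05 = 0.3637
Lq = ρ²/(1−ρ) = 0.1323/0.6363 = 0.2079

Final: 0.2079


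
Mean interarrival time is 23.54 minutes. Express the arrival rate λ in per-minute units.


λ = 1/(interarrival time) in consistent units.
1 minute = 1 min, so λ = 1/23.54 = 0.04248 per minute

Final: 0.04248 /min


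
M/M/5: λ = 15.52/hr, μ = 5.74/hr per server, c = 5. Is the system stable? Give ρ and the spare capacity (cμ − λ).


Total capacity cμ = 5·5.74 = 28.70/hr
ρ = λ/(cμ) = 15.52/28.70 = 0.5408
Stable ⇔ ρ < 1: YES
Spare capacity = cμ − λ = 28.70 − 15.52 = 13.18/hr

Final: ρ = 0.5408; stable; margin = 13.18/hr


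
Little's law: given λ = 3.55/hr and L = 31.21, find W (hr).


W = L/λ = 31.21/3.55 = 8.7915 hr

Final: 8.7915 hr


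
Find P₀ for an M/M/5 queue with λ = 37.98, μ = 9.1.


a = λ/μ = 37.98/9.1 = 4.1736; ρ = a/c = 0.8347
Σ_{k=0}^{4} a^k/k! (terms k=0..4) = 1.00000 + 4.17363 + 8.70958 + 12.11684 + 12.64279 = 38.64284
Tail: a^5/(5!(1−ρ)) = 1266.39107/(120·0.1653) = 63.85283
P₀ = 1/(38.64284 + 63.85283) = 1/102.49567 = 0.009757

Final: 0.009757


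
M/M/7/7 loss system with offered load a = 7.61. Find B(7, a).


B(c,a) = (a^c/c!) / Σ_{k=0}^{c} a^k/k!
a^7/7! = 293.266233
Σ terms (k=0..7): 1.00000 + 7.61000 + 28.95605 + 73.45185 + 139.74214 + 212.68753 + 269.75869 + 293.26623 = 1026.472494
B = 293.266233/1026.472494 = 0.285703

Final: 0.285703


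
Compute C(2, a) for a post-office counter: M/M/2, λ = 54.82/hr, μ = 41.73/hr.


a = λ/μ = 1.3137; ρ = a/2 = 0.6568
P₀ = 0.207116 (from M/M/c formula)
C(c,a) = [a^c/(c!(1−ρ))]·P₀ = [1.72576/(2·0.3432)]·0.207116
= 2.51453·0.207116 = 0.520799

Final: 0.520799


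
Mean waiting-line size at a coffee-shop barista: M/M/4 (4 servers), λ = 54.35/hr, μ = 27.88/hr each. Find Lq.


a = λ/μ = 1.9494; ρ = a/4 = 0.4874
P₀ = 0.137777
Lq = P₀·a^c·ρ / (c!·(1−ρ)²) = 0.137777·14.44199·0.4874/(24·0.26280)
= 0.15375

Final: 0.15375


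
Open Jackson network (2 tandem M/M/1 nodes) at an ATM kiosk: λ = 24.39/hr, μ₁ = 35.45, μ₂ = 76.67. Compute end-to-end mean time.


Each node sees arrival rate λ = 24.39/hr (tandem ⇒ throughput preserved).
W₁ = 1/(μ₁−λ) = 1/(35.45−24.39) = 0.09042 hr
W₂ = 1/(μ₂−λ) = 1/(76.67−24.39) = 0.01913 hr
W_total = W₁ + W₂ = 0.09042 + 0.01913 = 0.10954 hr

Final: 0.10954 hr


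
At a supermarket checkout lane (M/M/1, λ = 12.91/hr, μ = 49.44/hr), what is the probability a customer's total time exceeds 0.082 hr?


W ~ Exponential(μ−λ) for M/M/1.
μ − λ = 49.44 − 12.91 = 36.5300
P(W > t) = e^{−(μ−λ)t} = e^{−2.9955} = 0.050014

Final: 0.050014


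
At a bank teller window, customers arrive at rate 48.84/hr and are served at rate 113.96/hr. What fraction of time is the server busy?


ρ = λ/μ = 48.84/113.96 = 0.4286

Final: 0.4286


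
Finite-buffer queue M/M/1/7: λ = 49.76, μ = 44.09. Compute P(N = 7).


ρ = λ/μ = 49.76/44.09 = 1.1286
P_K = (1−ρ)ρ^K/(1−ρ^(K+1)) = (-0.1286·2.332287)/(1 − 2.632220)
= -0.299933/-1.632220 = 0.183758

Final: 0.183758


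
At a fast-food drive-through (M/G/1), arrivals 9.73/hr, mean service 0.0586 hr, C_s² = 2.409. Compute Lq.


ρ = λ·E[S] = 9.73·0.0586 = 0.5702
Lq = ρ²(1+C_s²)/(2(1−ρ)) = 0.3251·(1+2.409)/(2·0.4298)
= 0.3251·3.4090/0.8596 = 1.28923

Final: 1.28923


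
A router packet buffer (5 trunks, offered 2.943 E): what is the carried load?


B(5,2.943) = 0.105207 (Erlang-B)
Carried load = a(1 − B) = 2.943·(1 − 0.105207) = 2.943·0.894793 = 2.6334 E

Final: 2.6334 Erlangs


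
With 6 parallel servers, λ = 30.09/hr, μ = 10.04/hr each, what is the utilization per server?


ρ = λ/(cμ) = 30.09/(6·10.04) = 30.09/60.24 = 0.4995

Final: 0.4995


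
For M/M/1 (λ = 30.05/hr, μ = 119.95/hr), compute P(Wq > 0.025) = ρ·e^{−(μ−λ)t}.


ρ = 30.05/119.95 = 0.2505
P(Wq > t) = ρ·e^{−(μ−λ)t} = 0.2505·e^{−2.2475}
= 0.2505·0.105663 = 0.026471

Final: 0.026471


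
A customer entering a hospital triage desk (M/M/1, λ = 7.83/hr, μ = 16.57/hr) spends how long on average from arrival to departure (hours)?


W = 1/(μ−λ) = 1/(16.57 − 7.83) = 1/8.74 = 0.1144 hr

Final: 0.1144 hr


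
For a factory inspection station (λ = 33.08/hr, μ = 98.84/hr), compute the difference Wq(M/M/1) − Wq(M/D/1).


ρ = 33.08/98.84 = 0.3347
Wq(M/M/1) = ρ/(μ−λ) = 0.3347/65.76 = 0.005089 hr
Wq(M/D/1) = ρ/(2(μ−λ)) = 0.002545 hr
Savings = 0.005089 − 0.002545 = 0.002545 hr

Final: 0.002545 hr


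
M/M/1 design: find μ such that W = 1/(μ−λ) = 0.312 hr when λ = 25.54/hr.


W = 1/(μ−λ) ⇒ μ − λ = 1/W = 1/0.312 = 3.2051
μ = λ + 1/W = 25.54 + 3.2051 = 28.7451 per hr

Final: 28.7451 /hr


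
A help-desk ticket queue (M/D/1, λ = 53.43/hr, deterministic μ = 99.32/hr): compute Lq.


ρ = 53.43/99.32 = 0.5380
M/D/1: Lq = ρ²/(2(1−ρ)) = 0.2894/(2·0.4620) = 0.31317

Final: 0.31317


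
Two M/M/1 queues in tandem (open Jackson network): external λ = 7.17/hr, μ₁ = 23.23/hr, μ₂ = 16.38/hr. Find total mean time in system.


Each node sees arrival rate λ = 7.17/hr (tandem ⇒ throughput preserved).
W₁ = 1/(μ₁−λ) = 1/(23.23−7.17) = 0.06227 hr
W₂ = 1/(μ₂−λ) = 1/(16.38−7.17) = 0.10858 hr
W_total = W₁ + W₂ = 0.06227 + 0.10858 = 0.17084 hr

Final: 0.17084 hr


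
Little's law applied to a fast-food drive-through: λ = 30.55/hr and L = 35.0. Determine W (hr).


W = L/λ = 35.0/30.55 = 1.1457 hr

Final: 1.1457 hr


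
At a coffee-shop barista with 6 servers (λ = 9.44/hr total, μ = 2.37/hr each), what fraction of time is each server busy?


ρ = λ/(cμ) = 9.44/(6·2.37) = 9.44/14.22 = 0.6639

Final: 0.6639


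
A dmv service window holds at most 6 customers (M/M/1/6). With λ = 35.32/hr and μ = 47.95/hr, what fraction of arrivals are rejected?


ρ = λ/μ = 35.32/47.95 = 0.7366
P_K = (1−ρ)ρ^K/(1−ρ^(K+1)) = (0.2634·0.159732)/(1 − 0.117659)
= 0.042073/0.882341 = 0.047684

Final: 0.047684


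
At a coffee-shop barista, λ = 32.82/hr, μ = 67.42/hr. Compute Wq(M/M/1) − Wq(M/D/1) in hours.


ρ = 32.82/67.42 = 0.4868
Wq(M/M/1) = ρ/(μ−λ) = 0.4868/34.60 = 0.01407 hr
Wq(M/D/1) = ρ/(2(μ−λ)) = 0.007035 hr
Savings = 0.01407 − 0.007035 = 0.007035 hr

Final: 0.007035 hr


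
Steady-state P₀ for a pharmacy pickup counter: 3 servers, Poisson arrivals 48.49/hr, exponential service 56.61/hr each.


a = λ/μ = 48.49/56.61 = 0.8566; ρ = a/c = 0.2855
Σ_{k=0}^{2} a^k/k! (terms k=0..2) = 1.00000 + 0.85656 + 0.36685 = 2.22341
Tail: a^3/(3!(1−ρ)) = 0.62846/(6·0.7145) = 0.14660
P₀ = 1/(2.22341 + 0.14660) = 1/2.37001 = 0.421939

Final: 0.421939


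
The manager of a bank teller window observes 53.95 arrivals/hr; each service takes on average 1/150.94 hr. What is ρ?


ρ = λ/μ = 53.95/150.94 = 0.3574

Final: 0.3574


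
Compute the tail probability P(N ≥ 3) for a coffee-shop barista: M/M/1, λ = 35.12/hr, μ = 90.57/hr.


ρ = 35.12/90.57 = 0.3878
P(N ≥ n) = ρ^n = 0.3878^3 = 0.058306

Final: 0.058306


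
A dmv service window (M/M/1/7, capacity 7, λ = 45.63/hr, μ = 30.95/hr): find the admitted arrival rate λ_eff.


ρ = 1.4743; P_K = (1−ρ)ρ^7/(1−ρ^8) = 0.336807
λ_eff = λ(1 − P_K) = 45.63·(1 − 0.336807) = 45.63·0.663193 = 30.2615 /hr

Final: 30.2615 /hr


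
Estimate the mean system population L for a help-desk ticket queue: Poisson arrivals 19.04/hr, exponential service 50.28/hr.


ρ = λ/μ = 19.04/50.28 = 0.3787
L = ρ/(1−ρ) = 0.3787/(1 − 0.3787) = 0.3787/0.6213 = 0.6095

Final: 0.6095


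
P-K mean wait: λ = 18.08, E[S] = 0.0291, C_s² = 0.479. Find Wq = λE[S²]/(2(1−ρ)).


ρ = λ·E[S] = 18.08·0.0291 = 0.5261
E[S²] = E[S]²(1+C_s²) = 0.0291²·(1+0.479) = 0.001252
Wq = λ·E[S²]/(2(1−ρ)) = 18.08·0.001252/(2·0.4739) = 0.02389 hr

Final: 0.02389 hr


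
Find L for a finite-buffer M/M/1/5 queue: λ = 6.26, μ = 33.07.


ρ = 6.26/33.07 = 0.1893
L = ρ[1 − (K+1)ρ^K + Kρ^(K+1)] / [(1−ρ)(1−ρ^(K+1))]
Numerator: 0.1893·(1 − 6·0.0002431 + 5·0.00004601) = 0.189063
Denominator: (0.8107)·(0.999954) = 0.810667
L = 0.189063/0.810667 = 0.2332

Final: 0.2332


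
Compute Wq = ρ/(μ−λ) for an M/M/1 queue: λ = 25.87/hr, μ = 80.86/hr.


ρ = 25.87/80.86 = 0.3199
Wq = ρ/(μ−λ) = 0.3199/(80.86 − 25.87) = 0.3199/54.99 = 0.005818 hr

Final: 0.005818 hr


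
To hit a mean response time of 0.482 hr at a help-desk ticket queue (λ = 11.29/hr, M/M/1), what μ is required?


W = 1/(μ−λ) ⇒ μ − λ = 1/W = 1/0.482 = 2.0747
μ = λ + 1/W = 11.29 + 2.0747 = 13.3647 per hr

Final: 13.3647 /hr


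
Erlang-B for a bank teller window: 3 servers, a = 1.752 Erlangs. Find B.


B(c,a) = (a^c/c!) / Σ_{k=0}^{c} a^k/k!
a^3/3! = 0.896295
Σ terms (k=0..3): 1.00000 + 1.75200 + 1.53475 + 0.89630 = 5.183047
B = 0.896295/5.183047 = 0.172928

Final: 0.172928


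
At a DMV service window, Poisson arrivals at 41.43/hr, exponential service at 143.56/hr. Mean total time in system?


W = 1/(μ−λ) = 1/(143.56 − 41.43) = 1/102.13 = 0.009791 hr

Final: 0.009791 hr


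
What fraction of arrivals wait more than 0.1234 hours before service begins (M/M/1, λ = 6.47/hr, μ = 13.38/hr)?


ρ = 6.47/13.38 = 0.4836
P(Wq > t) = ρ·e^{−(μ−λ)t} = 0.4836·e^{−0.8527}
= 0.4836·0.426265 = 0.206124

Final: 0.206124


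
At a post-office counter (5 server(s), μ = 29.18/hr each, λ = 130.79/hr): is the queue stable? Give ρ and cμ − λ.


Total capacity cμ = 5·29.18 = 145.90/hr
ρ = λ/(cμ) = 130.79/145.90 = 0.8964
Stable ⇔ ρ < 1: YES
Spare capacity = cμ − λ = 145.90 − 130.79 = 15.11/hr

Final: ρ = 0.8964; stable; margin = 15.11/hr


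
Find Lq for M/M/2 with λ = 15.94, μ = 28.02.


a = λ/μ = 0.5689; ρ = a/2 = 0.2844
P₀ = 0.557099
Lq = P₀·a^c·ρ / (c!·(1−ρ)²) = 0.557099·0.32362·0.2844/(2·0.51203)
= 0.05008

Final: 0.05008


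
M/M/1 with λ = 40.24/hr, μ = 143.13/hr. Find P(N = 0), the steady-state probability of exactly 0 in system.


ρ = 40.24/143.13 = 0.2811
P_n = (1−ρ)·ρ^n = (1 − 0.2811)·0.2811^0 = 0.7189·1.000000 = 0.718857

Final: 0.718857


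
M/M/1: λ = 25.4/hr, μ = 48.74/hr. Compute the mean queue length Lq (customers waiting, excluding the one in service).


ρ = 25.4/48.74 = 0.5211
Lq = ρ²/(1−ρ) = 0.2716/0.4789 = 0.5671

Final: 0.5671


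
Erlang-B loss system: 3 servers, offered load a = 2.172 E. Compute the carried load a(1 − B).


B(3,2.172) = 0.235926 (Erlang-B)
Carried load = a(1 − B) = 2.172·(1 − 0.235926) = 2.172·0.764074 = 1.6596 E

Final: 1.6596 Erlangs


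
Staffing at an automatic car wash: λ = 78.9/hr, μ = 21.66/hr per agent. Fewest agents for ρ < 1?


Stability requires cμ > λ ⇔ c > λ/μ.
λ/μ = 78.9/21.66 = 3.6427
Minimum integer c = ⌊3.6427⌋ + 1 = 4
Check: 4·21.66 = 86.64 > 78.9, while 3·21.66 = 64.98 ≤ 78.9

Final: 4 servers


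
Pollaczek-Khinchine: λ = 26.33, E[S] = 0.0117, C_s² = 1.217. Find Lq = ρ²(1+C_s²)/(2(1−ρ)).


ρ = λ·E[S] = 26.33·0.0117 = 0.3081
Lq = ρ²(1+C_s²)/(2(1−ρ)) = 0.09490·(1+1.217)/(2·0.6919)
= 0.09490·2.2170/1.3839 = 0.15203

Final: 0.15203


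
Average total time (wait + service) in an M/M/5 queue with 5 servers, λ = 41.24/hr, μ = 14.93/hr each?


a = 2.7622; ρ = 0.5524; P₀ = 0.060571
Lq = P₀·a^c·ρ/(c!(1−ρ)²) = 0.22386
Wq = Lq/λ = 0.22386/41.24 = 0.005428 hr
W = Wq + 1/μ = 0.005428 + 0.06698 = 0.07241 hr

Final: 0.07241 hr


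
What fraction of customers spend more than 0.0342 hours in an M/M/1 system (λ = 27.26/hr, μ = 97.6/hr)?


W ~ Exponential(μ−λ) for M/M/1.
μ − λ = 97.6 − 27.26 = 70.3400
P(W > t) = e^{−(μ−λ)t} = e^{−2.4056} = 0.090209

Final: 0.090209


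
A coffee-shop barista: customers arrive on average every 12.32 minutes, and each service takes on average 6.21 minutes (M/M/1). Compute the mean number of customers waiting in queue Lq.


λ = 60/12.32 = 4.8701 /hr
μ = 60/6.21 = 9.6618 /hr
ρ = λ/μ = 4.8701/9.6618 = 0.5041
Lq = ρ²/(1−ρ) = 0.2541/0.4959 = 0.5123

Final: 0.5123


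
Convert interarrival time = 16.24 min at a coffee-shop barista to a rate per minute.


λ = 1/(interarrival time) in consistent units.
1 minute = 1 min, so λ = 1/16.24 = 0.06158 per minute

Final: 0.06158 /min


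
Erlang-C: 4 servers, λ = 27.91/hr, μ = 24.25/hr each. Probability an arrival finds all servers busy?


a = λ/μ = 1.1509; ρ = a/4 = 0.2877
P₀ = 0.315459 (from M/M/c formula)
C(c,a) = [a^c/(c!(1−ρ))]·P₀ = [1.75466/(24·0.7123)]·0.315459
= 0.10264·0.315459 = 0.032380

Final: 0.032380


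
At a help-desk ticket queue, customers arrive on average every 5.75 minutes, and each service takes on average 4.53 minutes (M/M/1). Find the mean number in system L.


λ = 60/5.75 = 10.4348 /hr
μ = 60/4.53 = 13.2450 /hr
ρ = λ/μ = 10.4348/13.2450 = 0.7878
L = ρ/(1−ρ) = 0.7878/0.2122 = 3.7131

Final: 3.7131


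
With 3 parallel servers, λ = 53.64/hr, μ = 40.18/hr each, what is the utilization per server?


ρ = λ/(cμ) = 53.64/(3·40.18) = 53.64/120.54 = 0.4450

Final: 0.4450


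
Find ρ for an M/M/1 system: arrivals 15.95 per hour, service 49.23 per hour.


ρ = λ/μ = 15.95/49.23 = 0.3240

Final: 0.3240


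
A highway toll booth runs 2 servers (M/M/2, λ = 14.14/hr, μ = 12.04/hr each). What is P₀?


a = λ/μ = 14.14/12.04 = 1.1744; ρ = a/c = 0.5872
Σ_{k=0}^{1} a^k/k! (terms k=0..1) = 1.00000 + 1.17442 = 2.17442
Tail: a^2/(2!(1−ρ)) = 1.37926/(2·0.4128) = 1.67065
P₀ = 1/(2.17442 + 1.67065) = 1/3.84507 = 0.260073

Final: 0.260073


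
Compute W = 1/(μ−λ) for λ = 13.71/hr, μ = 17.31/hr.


W = 1/(μ−λ) = 1/(17.31 − 13.71) = 1/3.60 = 0.2778 hr

Final: 0.2778 hr


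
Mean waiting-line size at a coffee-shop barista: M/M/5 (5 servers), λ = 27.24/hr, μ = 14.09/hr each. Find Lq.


a = λ/μ = 1.9333; ρ = a/5 = 0.3867
P₀ = 0.143773
Lq = P₀·a^c·ρ / (c!·(1−ρ)²) = 0.143773·27.00726·0.3867/(120·0.37619)
= 0.03326

Final: 0.03326


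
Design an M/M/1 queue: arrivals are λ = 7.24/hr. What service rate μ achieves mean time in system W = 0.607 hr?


W = 1/(μ−λ) ⇒ μ − λ = 1/W = 1/0.607 = 1.6474
μ = λ + 1/W = 7.24 + 1.6474 = 8.8874 per hr

Final: 8.8874 /hr


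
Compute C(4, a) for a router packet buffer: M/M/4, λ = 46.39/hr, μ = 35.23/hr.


a = λ/μ = 1.3168; ρ = a/4 = 0.3292
P₀ = 0.266596 (from M/M/c formula)
C(c,a) = [a^c/(c!(1−ρ))]·P₀ = [3.00640/(24·0.6708)]·0.266596
= 0.18674·0.266596 = 0.049784

Final: 0.049784


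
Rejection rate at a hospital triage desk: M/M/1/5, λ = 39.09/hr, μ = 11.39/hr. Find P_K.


ρ = λ/μ = 39.09/11.39 = 3.4320
P_K = (1−ρ)ρ^K/(1−ρ^(K+1)) = (-2.4320·476.112662)/(1 − 1633.998593)
= -1157.885930/-1632.998593 = 0.709055

Final: 0.709055


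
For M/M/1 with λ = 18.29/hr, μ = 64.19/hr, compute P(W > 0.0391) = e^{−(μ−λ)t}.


W ~ Exponential(μ−λ) for M/M/1.
μ − λ = 64.19 − 18.29 = 45.9000
P(W > t) = e^{−(μ−λ)t} = e^{−1.7947} = 0.166179

Final: 0.166179


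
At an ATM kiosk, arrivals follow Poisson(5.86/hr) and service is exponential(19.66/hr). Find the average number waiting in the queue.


ρ = 5.86/19.66 = 0.2981
Lq = ρ²/(1−ρ) = 0.08884/0.7019 = 0.1266

Final: 0.1266


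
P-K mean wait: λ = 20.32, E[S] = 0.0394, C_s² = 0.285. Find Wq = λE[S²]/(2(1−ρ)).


ρ = λ·E[S] = 20.32·0.0394 = 0.8006
E[S²] = E[S]²(1+C_s²) = 0.0394²·(1+0.285) = 0.001995
Wq = λ·E[S²]/(2(1−ρ)) = 20.32·0.001995/(2·0.1994) = 0.10164 hr

Final: 0.10164 hr


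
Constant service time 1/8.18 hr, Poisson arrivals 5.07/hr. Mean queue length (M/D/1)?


ρ = 5.07/8.18 = 0.6198
M/D/1: Lq = ρ²/(2(1−ρ)) = 0.3842/(2·0.3802) = 0.50521

Final: 0.50521


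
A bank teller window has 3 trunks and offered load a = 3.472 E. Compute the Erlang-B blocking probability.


B(c,a) = (a^c/c!) / Σ_{k=0}^{c} a^k/k!
a^3/3! = 6.975702
Σ terms (k=0..3): 1.00000 + 3.47200 + 6.02739 + 6.97570 = 17.475094
B = 6.975702/17.475094 = 0.399180

Final: 0.399180


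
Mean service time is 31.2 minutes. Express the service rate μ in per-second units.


μ = 1/(service time) in consistent units.
1 second = 0.0166667 min, so μ = 0.0166667/31.2 = 0.0005342 per second

Final: 0.0005342 /sec


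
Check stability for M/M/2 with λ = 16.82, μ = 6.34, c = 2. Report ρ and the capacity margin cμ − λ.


Total capacity cμ = 2·6.34 = 12.68/hr
ρ = λ/(cμ) = 16.82/12.68 = 1.3265
Stable ⇔ ρ < 1: NO
Spare capacity = cμ − λ = 12.68 − 16.82 = -4.14/hr

Final: ρ = 1.3265; unstable; margin = -4.14/hr


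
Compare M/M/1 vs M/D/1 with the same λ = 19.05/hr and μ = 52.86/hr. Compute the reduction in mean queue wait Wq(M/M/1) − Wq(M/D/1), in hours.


ρ = 19.05/52.86 = 0.3604
Wq(M/M/1) = ρ/(μ−λ) = 0.3604/33.81 = 0.01066 hr
Wq(M/D/1) = ρ/(2(μ−λ)) = 0.005330 hr
Savings = 0.01066 − 0.005330 = 0.005330 hr

Final: 0.005330 hr


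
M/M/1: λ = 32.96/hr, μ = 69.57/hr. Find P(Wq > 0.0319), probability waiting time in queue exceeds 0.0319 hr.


ρ = 32.96/69.57 = 0.4738
P(Wq > t) = ρ·e^{−(μ−λ)t} = 0.4738·e^{−1.1679}
= 0.4738·0.311032 = 0.147357

Final: 0.147357


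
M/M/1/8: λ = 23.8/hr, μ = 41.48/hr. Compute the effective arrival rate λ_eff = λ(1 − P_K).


ρ = 0.5738; P_K = (1−ρ)ρ^8/(1−ρ^9) = 0.005041
λ_eff = λ(1 − P_K) = 23.8·(1 − 0.005041) = 23.8·0.994959 = 23.6800 /hr

Final: 23.6800 /hr


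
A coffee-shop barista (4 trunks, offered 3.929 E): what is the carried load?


B(4,3.929) = 0.303782 (Erlang-B)
Carried load = a(1 − B) = 3.929·(1 − 0.303782) = 3.929·0.696218 = 2.7354 E

Final: 2.7354 Erlangs


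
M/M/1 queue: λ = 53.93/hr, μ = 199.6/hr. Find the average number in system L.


ρ = λ/μ = 53.93/199.6 = 0.2702
L = ρ/(1−ρ) = 0.2702/(1 − 0.2702) = 0.2702/0.7298 = 0.3702

Final: 0.3702


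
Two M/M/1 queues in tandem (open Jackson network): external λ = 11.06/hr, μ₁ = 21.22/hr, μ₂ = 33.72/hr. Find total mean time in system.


Each node sees arrival rate λ = 11.06/hr (tandem ⇒ throughput preserved).
W₁ = 1/(μ₁−λ) = 1/(21.22−11.06) = 0.09843 hr
W₂ = 1/(μ₂−λ) = 1/(33.72−11.06) = 0.04413 hr
W_total = W₁ + W₂ = 0.09843 + 0.04413 = 0.14256 hr

Final: 0.14256 hr


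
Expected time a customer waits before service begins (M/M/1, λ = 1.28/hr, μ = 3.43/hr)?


ρ = 1.28/3.43 = 0.3732
Wq = ρ/(μ−λ) = 0.3732/(3.43 − 1.28) = 0.3732/2.15 = 0.1736 hr

Final: 0.1736 hr


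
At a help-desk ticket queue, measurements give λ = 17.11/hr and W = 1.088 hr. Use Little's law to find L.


L = λW = 17.11·1.088 = 18.6157

Final: 18.6157


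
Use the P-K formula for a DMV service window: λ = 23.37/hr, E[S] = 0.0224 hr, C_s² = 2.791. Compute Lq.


ρ = λ·E[S] = 23.37·0.0224 = 0.5235
Lq = ρ²(1+C_s²)/(2(1−ρ)) = 0.2740·(1+2.791)/(2·0.4765)
= 0.2740·3.7910/0.9530 = 1.09009

Final: 1.09009


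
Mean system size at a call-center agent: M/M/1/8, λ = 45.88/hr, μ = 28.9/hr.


ρ = 45.88/28.9 = 1.5875
L = ρ[1 − (K+1)ρ^K + Kρ^(K+1)] / [(1−ρ)(1−ρ^(K+1))]
Numerator: 1.5875·(1 − 9·40.346376 + 8·64.051617) = 238.600689
Denominator: (-0.5875)·(-63.051617) = 37.045552
L = 238.600689/37.045552 = 6.4407

Final: 6.4407


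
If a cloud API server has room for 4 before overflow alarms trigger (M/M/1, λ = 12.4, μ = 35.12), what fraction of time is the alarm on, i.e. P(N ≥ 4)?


ρ = 12.4/35.12 = 0.3531
P(N ≥ n) = ρ^n = 0.3531^4 = 0.015541

Final: 0.015541


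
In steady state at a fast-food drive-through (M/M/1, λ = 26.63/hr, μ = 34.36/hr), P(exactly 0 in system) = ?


ρ = 26.63/34.36 = 0.7750
P_n = (1−ρ)·ρ^n = (1 − 0.7750)·0.7750^0 = 0.2250·1.000000 = 0.224971

Final: 0.224971


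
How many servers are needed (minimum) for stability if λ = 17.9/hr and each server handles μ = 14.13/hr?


Stability requires cμ > λ ⇔ c > λ/μ.
λ/μ = 17.9/14.13 = 1.2668
Minimum integer c = ⌊1.2668⌋ + 1 = 2
Check: 2·14.13 = 28.26 > 17.9, while 1·14.13 = 14.13 ≤ 17.9

Final: 2 servers


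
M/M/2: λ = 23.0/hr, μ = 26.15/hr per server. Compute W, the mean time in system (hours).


a = 0.8795; ρ = 0.4398; P₀ = 0.389110
Lq = P₀·a^c·ρ/(c!(1−ρ)²) = 0.21089
Wq = Lq/λ = 0.21089/23.0 = 0.009169 hr
W = Wq + 1/μ = 0.009169 + 0.03824 = 0.04741 hr

Final: 0.04741 hr


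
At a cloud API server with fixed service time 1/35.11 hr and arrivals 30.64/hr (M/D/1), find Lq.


ρ = 30.64/35.11 = 0.8727
M/D/1: Lq = ρ²/(2(1−ρ)) = 0.7616/(2·0.1273) = 2.99095

Final: 2.99095


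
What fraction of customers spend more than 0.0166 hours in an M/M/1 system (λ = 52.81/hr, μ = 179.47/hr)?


W ~ Exponential(μ−λ) for M/M/1.
μ − λ = 179.47 − 52.81 = 126.6600
P(W > t) = e^{−(μ−λ)t} = e^{−2.1026} = 0.122144

Final: 0.122144


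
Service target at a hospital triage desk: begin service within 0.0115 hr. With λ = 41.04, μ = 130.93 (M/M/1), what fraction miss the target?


ρ = 41.04/130.93 = 0.3134
P(Wq > t) = ρ·e^{−(μ−λ)t} = 0.3134·e^{−1.0337}
= 0.3134·0.355676 = 0.111487

Final: 0.111487


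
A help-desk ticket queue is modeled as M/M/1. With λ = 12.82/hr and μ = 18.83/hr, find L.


ρ = λ/μ = 12.82/18.83 = 0.6808
L = ρ/(1−ρ) = 0.6808/(1 − 0.6808) = 0.6808/0.3192 = 2.1331

Final: 2.1331


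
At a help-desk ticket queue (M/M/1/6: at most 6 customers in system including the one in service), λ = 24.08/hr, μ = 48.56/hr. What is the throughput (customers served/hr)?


ρ = 0.4959; P_K = (1−ρ)ρ^6/(1−ρ^7) = 0.007551
λ_eff = λ(1 − P_K) = 24.08·(1 − 0.007551) = 24.08·0.992449 = 23.8982 /hr

Final: 23.8982 /hr


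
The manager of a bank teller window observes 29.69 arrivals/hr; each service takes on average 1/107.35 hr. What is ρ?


ρ = λ/μ = 29.69/107.35 = 0.2766

Final: 0.2766


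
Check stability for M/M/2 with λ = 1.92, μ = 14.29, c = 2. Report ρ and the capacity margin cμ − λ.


Total capacity cμ = 2·14.29 = 28.58/hr
ρ = λ/(cμ) = 1.92/28.58 = 0.06718
Stable ⇔ ρ < 1: YES
Spare capacity = cμ − λ = 28.58 − 1.92 = 26.66/hr

Final: ρ = 0.06718; stable; margin = 26.66/hr


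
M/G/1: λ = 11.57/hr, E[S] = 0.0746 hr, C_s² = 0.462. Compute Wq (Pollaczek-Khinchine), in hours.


ρ = λ·E[S] = 11.57·0.0746 = 0.8631
E[S²] = E[S]²(1+C_s²) = 0.0746²·(1+0.462) = 0.008136
Wq = λ·E[S²]/(2(1−ρ)) = 11.57·0.008136/(2·0.1369) = 0.34387 hr

Final: 0.34387 hr


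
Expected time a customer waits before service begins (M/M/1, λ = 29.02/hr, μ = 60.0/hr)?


ρ = 29.02/60.0 = 0.4837
Wq = ρ/(μ−λ) = 0.4837/(60.0 − 29.02) = 0.4837/30.98 = 0.01561 hr

Final: 0.01561 hr


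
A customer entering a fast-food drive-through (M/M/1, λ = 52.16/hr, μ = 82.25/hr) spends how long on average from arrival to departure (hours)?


W = 1/(μ−λ) = 1/(82.25 − 52.16) = 1/30.09 = 0.03323 hr

Final: 0.03323 hr


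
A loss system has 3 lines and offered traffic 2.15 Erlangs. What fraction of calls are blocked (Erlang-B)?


B(c,a) = (a^c/c!) / Σ_{k=0}^{c} a^k/k!
a^3/3! = 1.656396
Σ terms (k=0..3): 1.00000 + 2.15000 + 2.31125 + 1.65640 = 7.117646
B = 1.656396/7.117646 = 0.232717

Final: 0.232717


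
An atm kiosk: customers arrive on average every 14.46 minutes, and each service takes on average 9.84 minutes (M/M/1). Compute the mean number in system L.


λ = 60/14.46 = 4.1494 /hr
μ = 60/9.84 = 6.0976 /hr
ρ = λ/μ = 4.1494/6.0976 = 0.6805
L = ρ/(1−ρ) = 0.6805/0.3195 = 2.1299

Final: 2.1299


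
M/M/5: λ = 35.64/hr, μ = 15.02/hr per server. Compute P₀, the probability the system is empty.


a = λ/μ = 35.64/15.02 = 2.3728; ρ = a/c = 0.4746
Σ_{k=0}^{4} a^k/k! (terms k=0..4) = 1.00000 + 2.37284 + 2.81518 + 2.22665 + 1.32087 = 9.73553
Tail: a^5/(5!(1−ρ)) = 75.22095/(120·0.5254) = 1.19300
P₀ = 1/(9.73553 + 1.19300) = 1/10.92853 = 0.091504

Final: 0.091504


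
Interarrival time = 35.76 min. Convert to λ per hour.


λ = 1/(interarrival time) in consistent units.
1 hour = 60 min, so λ = 60/35.76 = 1.6779 per hour

Final: 1.6779 /hr


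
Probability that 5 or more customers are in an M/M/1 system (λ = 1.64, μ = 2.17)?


ρ = 1.64/2.17 = 0.7558
P(N ≥ n) = ρ^n = 0.7558^5 = 0.246559

Final: 0.246559


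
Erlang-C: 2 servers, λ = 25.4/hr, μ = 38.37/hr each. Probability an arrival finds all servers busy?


a = λ/μ = 0.6620; ρ = a/2 = 0.3310
P₀ = 0.502643 (from M/M/c formula)
C(c,a) = [a^c/(c!(1−ρ))]·P₀ = [0.43821/(2·0.6690)]·0.502643
= 0.32751·0.502643 = 0.164619

Final: 0.164619


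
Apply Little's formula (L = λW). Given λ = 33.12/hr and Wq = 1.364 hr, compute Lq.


Lq = λWq = 33.12·1.364 = 45.1757

Final: 45.1757


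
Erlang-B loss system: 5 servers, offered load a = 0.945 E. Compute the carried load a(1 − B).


B(5,0.945) = 0.002442 (Erlang-B)
Carried load = a(1 − B) = 0.945·(1 − 0.002442) = 0.945·0.997558 = 0.9427 E

Final: 0.9427 Erlangs


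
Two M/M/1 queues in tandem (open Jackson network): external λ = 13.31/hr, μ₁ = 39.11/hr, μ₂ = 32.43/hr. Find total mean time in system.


Each node sees arrival rate λ = 13.31/hr (tandem ⇒ throughput preserved).
W₁ = 1/(μ₁−λ) = 1/(39.11−13.31) = 0.03876 hr
W₂ = 1/(μ₂−λ) = 1/(32.43−13.31) = 0.05230 hr
W_total = W₁ + W₂ = 0.03876 + 0.05230 = 0.09106 hr

Final: 0.09106 hr


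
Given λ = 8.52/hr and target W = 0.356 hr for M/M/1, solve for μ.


W = 1/(μ−λ) ⇒ μ − λ = 1/W = 1/0.356 = 2.8090
μ = λ + 1/W = 8.52 + 2.8090 = 11.3290 per hr

Final: 11.3290 /hr


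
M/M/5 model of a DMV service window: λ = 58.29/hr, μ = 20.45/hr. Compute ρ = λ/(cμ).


ρ = λ/(cμ) = 58.29/(5·20.45) = 58.29/102.25 = 0.5701

Final: 0.5701


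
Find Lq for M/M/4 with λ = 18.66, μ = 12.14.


a = λ/μ = 1.5371; ρ = a/4 = 0.3843
P₀ = 0.212706
Lq = P₀·a^c·ρ / (c!·(1−ρ)²) = 0.212706·5.58177·0.3843/(24·0.37913)
= 0.05014

Final: 0.05014


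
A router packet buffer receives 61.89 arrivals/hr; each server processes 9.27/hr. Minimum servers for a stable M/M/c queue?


Stability requires cμ > λ ⇔ c > λ/μ.
λ/μ = 61.89/9.27 = 6.6764
Minimum integer c = ⌊6.6764⌋ + 1 = 7
Check: 7·9.27 = 64.89 > 61.89, while 6·9.27 = 55.62 ≤ 61.89

Final: 7 servers


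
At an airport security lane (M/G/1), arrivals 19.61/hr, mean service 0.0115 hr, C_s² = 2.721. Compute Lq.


ρ = λ·E[S] = 19.61·0.0115 = 0.2255
Lq = ρ²(1+C_s²)/(2(1−ρ)) = 0.05086·(1+2.721)/(2·0.7745)
= 0.05086·3.7210/1.5490 = 0.12217

Final: 0.12217


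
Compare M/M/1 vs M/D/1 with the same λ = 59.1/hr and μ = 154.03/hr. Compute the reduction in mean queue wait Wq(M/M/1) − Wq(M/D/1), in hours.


ρ = 59.1/154.03 = 0.3837
Wq(M/M/1) = ρ/(μ−λ) = 0.3837/94.93 = 0.004042 hr
Wq(M/D/1) = ρ/(2(μ−λ)) = 0.002021 hr
Savings = 0.004042 − 0.002021 = 0.002021 hr

Final: 0.002021 hr


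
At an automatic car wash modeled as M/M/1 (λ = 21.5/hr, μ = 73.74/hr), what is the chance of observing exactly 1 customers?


ρ = 21.5/73.74 = 0.2916
P_n = (1−ρ)·ρ^n = (1 − 0.2916)·0.2916^1 = 0.7084·0.291565 = 0.206555

Final: 0.206555


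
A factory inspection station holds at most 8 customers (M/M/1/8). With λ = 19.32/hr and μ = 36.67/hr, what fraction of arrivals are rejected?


ρ = λ/μ = 19.32/36.67 = 0.5269
P_K = (1−ρ)ρ^K/(1−ρ^(K+1)) = (0.4731·0.005937)/(1 − 0.003128)
= 0.002809/0.996872 = 0.002818

Final: 0.002818


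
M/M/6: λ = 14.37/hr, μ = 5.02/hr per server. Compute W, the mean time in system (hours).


a = 2.8625; ρ = 0.4771; P₀ = 0.056402
Lq = P₀·a^c·ρ/(c!(1−ρ)²) = 0.07520
Wq = Lq/λ = 0.07520/14.37 = 0.005233 hr
W = Wq + 1/μ = 0.005233 + 0.19920 = 0.20444 hr

Final: 0.20444 hr


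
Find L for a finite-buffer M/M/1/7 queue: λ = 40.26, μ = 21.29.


ρ = 40.26/21.29 = 1.8910
L = ρ[1 − (K+1)ρ^K + Kρ^(K+1)] / [(1−ρ)(1−ρ^(K+1))]
Numerator: 1.8910·(1 − 8·86.474242 + 7·163.525269) = 858.305661
Denominator: (-0.8910)·(-162.525269) = 144.814672
L = 858.305661/144.814672 = 5.9269

Final: 5.9269


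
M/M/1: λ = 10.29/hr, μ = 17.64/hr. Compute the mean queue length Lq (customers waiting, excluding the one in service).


ρ = 10.29/17.64 = 0.5833
Lq = ρ²/(1−ρ) = 0.3403/0.4167 = 0.8167

Final: 0.8167


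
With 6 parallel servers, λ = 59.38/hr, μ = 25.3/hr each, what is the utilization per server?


ρ = λ/(cμ) = 59.38/(6·25.3) = 59.38/151.80 = 0.3912

Final: 0.3912


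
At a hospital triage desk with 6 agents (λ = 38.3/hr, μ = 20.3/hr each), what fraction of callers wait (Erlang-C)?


a = λ/μ = 1.8867; ρ = a/6 = 0.3144
P₀ = 0.151414 (from M/M/c formula)
C(c,a) = [a^c/(c!(1−ρ))]·P₀ = [45.10414/(720·0.6856)]·0.151414
= 0.09138·0.151414 = 0.013836

Final: 0.013836


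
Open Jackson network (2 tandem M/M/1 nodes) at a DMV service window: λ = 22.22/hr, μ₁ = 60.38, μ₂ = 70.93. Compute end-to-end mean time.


Each node sees arrival rate λ = 22.22/hr (tandem ⇒ throughput preserved).
W₁ = 1/(μ₁−λ) = 1/(60.38−22.22) = 0.02621 hr
W₂ = 1/(μ₂−λ) = 1/(70.93−22.22) = 0.02053 hr
W_total = W₁ + W₂ = 0.02621 + 0.02053 = 0.04674 hr

Final: 0.04674 hr


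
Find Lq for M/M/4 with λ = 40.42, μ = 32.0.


a = λ/μ = 1.2631; ρ = a/4 = 0.3158
P₀ = 0.281550
Lq = P₀·a^c·ρ / (c!·(1−ρ)²) = 0.281550·2.54557·0.3158/(24·0.46816)
= 0.02014

Final: 0.02014


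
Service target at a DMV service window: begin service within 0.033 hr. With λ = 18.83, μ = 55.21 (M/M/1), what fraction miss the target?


ρ = 18.83/55.21 = 0.3411
P(Wq > t) = ρ·e^{−(μ−λ)t} = 0.3411·e^{−1.2005}
= 0.3411·0.301032 = 0.102670

Final: 0.102670


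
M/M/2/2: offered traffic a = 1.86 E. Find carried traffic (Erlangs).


B(2,1.86) = 0.376879 (Erlang-B)
Carried load = a(1 − B) = 1.86·(1 − 0.376879) = 1.86·0.623121 = 1.1590 E

Final: 1.1590 Erlangs


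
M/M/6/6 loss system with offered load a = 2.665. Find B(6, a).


B(c,a) = (a^c/c!) / Σ_{k=0}^{c} a^k/k!
a^6/6! = 0.497566
Σ terms (k=0..6): 1.00000 + 2.66500 + 3.55111 + 3.15457 + 2.10173 + 1.12022 + 0.49757 = 14.090207
B = 0.497566/14.090207 = 0.035313

Final: 0.035313


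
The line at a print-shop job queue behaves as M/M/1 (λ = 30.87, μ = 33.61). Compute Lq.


ρ = 30.87/33.61 = 0.9185
Lq = ρ²/(1−ρ) = 0.8436/0.08152 = 10.3479

Final: 10.3479


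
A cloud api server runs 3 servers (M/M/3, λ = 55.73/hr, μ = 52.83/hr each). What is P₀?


a = λ/μ = 55.73/52.83 = 1.0549; ρ = a/c = 0.3516
Σ_{k=0}^{2} a^k/k! (terms k=0..2) = 1.00000 + 1.05489 + 0.55640 = 2.61129
Tail: a^3/(3!(1−ρ)) = 1.17388/(6·0.6484) = 0.30175
P₀ = 1/(2.61129 + 0.30175) = 1/2.91305 = 0.343283

Final: 0.343283


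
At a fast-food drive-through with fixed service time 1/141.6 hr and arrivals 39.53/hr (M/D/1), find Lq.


ρ = 39.53/141.6 = 0.2792
M/D/1: Lq = ρ²/(2(1−ρ)) = 0.07793/(2·0.7208) = 0.05406

Final: 0.05406


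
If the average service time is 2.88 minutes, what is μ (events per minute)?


μ = 1/(service time) in consistent units.
1 minute = 1 min, so μ = 1/2.88 = 0.3472 per minute

Final: 0.3472 /min


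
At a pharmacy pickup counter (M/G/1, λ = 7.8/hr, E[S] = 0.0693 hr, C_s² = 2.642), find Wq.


ρ = λ·E[S] = 7.8·0.0693 = 0.5405
E[S²] = E[S]²(1+C_s²) = 0.0693²·(1+2.642) = 0.017491
Wq = λ·E[S²]/(2(1−ρ)) = 7.8·0.017491/(2·0.4595) = 0.14846 hr

Final: 0.14846 hr


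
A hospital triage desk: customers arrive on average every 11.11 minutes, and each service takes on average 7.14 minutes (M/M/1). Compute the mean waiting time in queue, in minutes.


λ = 60/11.11 = 5.4005 /hr
μ = 60/7.14 = 8.4034 /hr
ρ = λ/μ = 5.4005/8.4034 = 0.6427
Wq = ρ/(μ−λ) = 0.6427/(8.4034−5.4005) = 0.21402 hr
In minutes: 0.21402·60 = 12.841 min

Final: 12.841 min


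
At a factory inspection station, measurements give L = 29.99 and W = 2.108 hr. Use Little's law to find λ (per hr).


λ = L/W = 29.99/2.108 = 14.2268 /hr

Final: 14.2268 /hr


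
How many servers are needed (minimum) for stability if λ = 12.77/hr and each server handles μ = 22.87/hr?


Stability requires cμ > λ ⇔ c > λ/μ.
λ/μ = 12.77/22.87 = 0.5584
Minimum integer c = ⌊0.5584⌋ + 1 = 1
Check: 1·22.87 = 22.87 > 12.77, while 0·22.87 = 0.00 ≤ 12.77

Final: 1 servers


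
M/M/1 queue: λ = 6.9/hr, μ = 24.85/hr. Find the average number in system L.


ρ = λ/μ = 6.9/24.85 = 0.2777
L = ρ/(1−ρ) = 0.2777/(1 − 0.2777) = 0.2777/0.7223 = 0.3844

Final: 0.3844


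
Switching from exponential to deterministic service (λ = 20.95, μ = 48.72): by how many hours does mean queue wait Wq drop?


ρ = 20.95/48.72 = 0.4300
Wq(M/M/1) = ρ/(μ−λ) = 0.4300/27.77 = 0.01548 hr
Wq(M/D/1) = ρ/(2(μ−λ)) = 0.007742 hr
Savings = 0.01548 − 0.007742 = 0.007742 hr

Final: 0.007742 hr


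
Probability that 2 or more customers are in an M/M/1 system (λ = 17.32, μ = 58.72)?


ρ = 17.32/58.72 = 0.2950
P(N ≥ n) = ρ^n = 0.2950^2 = 0.087001

Final: 0.087001


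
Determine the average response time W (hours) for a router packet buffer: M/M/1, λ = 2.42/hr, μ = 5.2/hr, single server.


W = 1/(μ−λ) = 1/(5.2 − 2.42) = 1/2.78 = 0.3597 hr

Final: 0.3597 hr


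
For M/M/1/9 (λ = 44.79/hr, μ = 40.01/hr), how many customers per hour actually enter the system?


ρ = 1.1195; P_K = (1−ρ)ρ^9/(1−ρ^10) = 0.157754
λ_eff = λ(1 − P_K) = 44.79·(1 − 0.157754) = 44.79·0.842246 = 37.7242 /hr

Final: 37.7242 /hr


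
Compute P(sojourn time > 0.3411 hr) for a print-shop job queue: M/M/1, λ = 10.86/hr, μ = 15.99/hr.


W ~ Exponential(μ−λ) for M/M/1.
μ − λ = 15.99 − 10.86 = 5.1300
P(W > t) = e^{−(μ−λ)t} = e^{−1.7498} = 0.173801

Final: 0.173801


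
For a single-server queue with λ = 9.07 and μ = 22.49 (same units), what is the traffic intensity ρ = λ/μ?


ρ = λ/μ = 9.07/22.49 = 0.4033

Final: 0.4033


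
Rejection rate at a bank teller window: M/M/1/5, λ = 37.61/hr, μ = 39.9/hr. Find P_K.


ρ = λ/μ = 37.61/39.9 = 0.9426
P_K = (1−ρ)ρ^K/(1−ρ^(K+1)) = (0.05739·0.744136)/(1 − 0.701427)
= 0.042709/0.298573 = 0.143042

Final: 0.143042


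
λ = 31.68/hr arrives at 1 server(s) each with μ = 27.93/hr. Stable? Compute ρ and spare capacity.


Total capacity cμ = 1·27.93 = 27.93/hr
ρ = λ/(cμ) = 31.68/27.93 = 1.1343
Stable ⇔ ρ < 1: NO
Spare capacity = cμ − λ = 27.93 − 31.68 = -3.75/hr

Final: ρ = 1.1343; unstable; margin = -3.75/hr


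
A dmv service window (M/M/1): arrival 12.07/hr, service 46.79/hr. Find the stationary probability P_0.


ρ = 12.07/46.79 = 0.2580
P_n = (1−ρ)·ρ^n = (1 − 0.2580)·0.2580^0 = 0.7420·1.000000 = 0.742039

Final: 0.742039


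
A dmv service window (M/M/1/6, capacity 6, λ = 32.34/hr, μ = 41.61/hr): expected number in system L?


ρ = 32.34/41.61 = 0.7772
L = ρ[1 − (K+1)ρ^K + Kρ^(K+1)] / [(1−ρ)(1−ρ^(K+1))]
Numerator: 0.7772·(1 − 7·0.220421 + 6·0.171315) = 0.376905
Denominator: (0.2228)·(0.828685) = 0.184617
L = 0.376905/0.184617 = 2.0416

Final: 2.0416


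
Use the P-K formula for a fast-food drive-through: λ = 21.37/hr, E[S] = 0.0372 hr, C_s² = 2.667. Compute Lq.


ρ = λ·E[S] = 21.37·0.0372 = 0.7950
Lq = ρ²(1+C_s²)/(2(1−ρ)) = 0.6320·(1+2.667)/(2·0.2050)
= 0.6320·3.6670/0.4101 = 5.65127

Final: 5.65127


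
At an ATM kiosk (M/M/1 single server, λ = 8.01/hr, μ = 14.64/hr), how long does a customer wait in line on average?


ρ = 8.01/14.64 = 0.5471
Wq = ρ/(μ−λ) = 0.5471/(14.64 − 8.01) = 0.5471/6.63 = 0.08252 hr

Final: 0.08252 hr


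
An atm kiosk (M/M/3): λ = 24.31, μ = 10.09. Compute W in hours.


a = 2.4093; ρ = 0.8031; P₀ = 0.055096
Lq = P₀·a^c·ρ/(c!(1−ρ)²) = 2.66044
Wq = Lq/λ = 2.66044/24.31 = 0.10944 hr
W = Wq + 1/μ = 0.10944 + 0.09911 = 0.20855 hr

Final: 0.20855 hr


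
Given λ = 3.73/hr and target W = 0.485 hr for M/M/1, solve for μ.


W = 1/(μ−λ) ⇒ μ − λ = 1/W = 1/0.485 = 2.0619
μ = λ + 1/W = 3.73 + 2.0619 = 5.7919 per hr

Final: 5.7919 /hr


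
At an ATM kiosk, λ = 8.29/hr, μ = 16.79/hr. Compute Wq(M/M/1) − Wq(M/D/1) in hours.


ρ = 8.29/16.79 = 0.4937
Wq(M/M/1) = ρ/(μ−λ) = 0.4937/8.50 = 0.05809 hr
Wq(M/D/1) = ρ/(2(μ−λ)) = 0.02904 hr
Savings = 0.05809 − 0.02904 = 0.02904 hr

Final: 0.02904 hr


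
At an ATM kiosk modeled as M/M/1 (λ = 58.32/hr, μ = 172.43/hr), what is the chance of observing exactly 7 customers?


ρ = 58.32/172.43 = 0.3382
P_n = (1−ρ)·ρ^n = (1 − 0.3382)·0.3382^7 = 0.6618·0.0005063 = 0.0003351

Final: 0.0003351


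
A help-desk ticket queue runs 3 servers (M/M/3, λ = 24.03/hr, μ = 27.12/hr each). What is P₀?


a = λ/μ = 24.03/27.12 = 0.8861; ρ = a/c = 0.2954
Σ_{k=0}^{2} a^k/k! (terms k=0..2) = 1.00000 + 0.88606 + 0.39255 = 2.27861
Tail: a^3/(3!(1−ρ)) = 0.69565/(6·0.7046) = 0.16454
P₀ = 1/(2.27861 + 0.16454) = 1/2.44315 = 0.409307

Final: 0.409307


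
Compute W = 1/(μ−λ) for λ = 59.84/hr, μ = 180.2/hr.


W = 1/(μ−λ) = 1/(180.2 − 59.84) = 1/120.36 = 0.008308 hr

Final: 0.008308 hr


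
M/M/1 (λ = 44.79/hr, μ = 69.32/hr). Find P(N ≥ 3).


ρ = 44.79/69.32 = 0.6461
P(N ≥ n) = ρ^n = 0.6461^3 = 0.269754

Final: 0.269754


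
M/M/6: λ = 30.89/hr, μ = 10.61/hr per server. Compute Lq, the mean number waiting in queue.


a = λ/μ = 2.9114; ρ = a/6 = 0.4852
P₀ = 0.053641
Lq = P₀·a^c·ρ / (c!·(1−ρ)²) = 0.053641·608.99699·0.4852/(720·0.26498)
= 0.08308

Final: 0.08308
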